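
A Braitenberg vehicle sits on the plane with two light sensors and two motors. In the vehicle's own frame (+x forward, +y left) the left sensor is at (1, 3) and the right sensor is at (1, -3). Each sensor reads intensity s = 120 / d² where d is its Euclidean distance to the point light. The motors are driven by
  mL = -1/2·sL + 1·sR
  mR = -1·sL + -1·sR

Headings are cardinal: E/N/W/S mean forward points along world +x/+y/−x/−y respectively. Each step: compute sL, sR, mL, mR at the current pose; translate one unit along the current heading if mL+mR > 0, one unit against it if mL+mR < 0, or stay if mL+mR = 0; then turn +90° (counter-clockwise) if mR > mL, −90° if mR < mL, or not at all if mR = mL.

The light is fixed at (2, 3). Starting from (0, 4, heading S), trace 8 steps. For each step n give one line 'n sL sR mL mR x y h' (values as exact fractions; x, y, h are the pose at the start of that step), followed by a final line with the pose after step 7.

n=0: pose=(0,4,S); sL=120, sR=24/5; mL=-276/5, mR=-624/5; mL+mR=-180 → advance -1; mR−mL=-348/5 → turn -1·90°
n=1: pose=(0,5,W); sL=12, sR=60/17; mL=-42/17, mR=-264/17; mL+mR=-18 → advance -1; mR−mL=-222/17 → turn -1·90°
n=2: pose=(1,5,N); sL=24/5, sR=120/13; mL=444/65, mR=-912/65; mL+mR=-36/5 → advance -1; mR−mL=-1356/65 → turn -1·90°
n=3: pose=(1,4,E); sL=15/2, sR=30; mL=105/4, mR=-75/2; mL+mR=-45/4 → advance -1; mR−mL=-255/4 → turn -1·90°
n=4: pose=(0,4,S); sL=120, sR=24/5; mL=-276/5, mR=-624/5; mL+mR=-180 → advance -1; mR−mL=-348/5 → turn -1·90°
n=5: pose=(0,5,W); sL=12, sR=60/17; mL=-42/17, mR=-264/17; mL+mR=-18 → advance -1; mR−mL=-222/17 → turn -1·90°
n=6: pose=(1,5,N); sL=24/5, sR=120/13; mL=444/65, mR=-912/65; mL+mR=-36/5 → advance -1; mR−mL=-1356/65 → turn -1·90°
n=7: pose=(1,4,E); sL=15/2, sR=30; mL=105/4, mR=-75/2; mL+mR=-45/4 → advance -1; mR−mL=-255/4 → turn -1·90°

0 120 24/5 -276/5 -624/5 0 4 S
1 12 60/17 -42/17 -264/17 0 5 W
2 24/5 120/13 444/65 -912/65 1 5 N
3 15/2 30 105/4 -75/2 1 4 E
4 120 24/5 -276/5 -624/5 0 4 S
5 12 60/17 -42/17 -264/17 0 5 W
6 24/5 120/13 444/65 -912/65 1 5 N
7 15/2 30 105/4 -75/2 1 4 E
final 0 4 S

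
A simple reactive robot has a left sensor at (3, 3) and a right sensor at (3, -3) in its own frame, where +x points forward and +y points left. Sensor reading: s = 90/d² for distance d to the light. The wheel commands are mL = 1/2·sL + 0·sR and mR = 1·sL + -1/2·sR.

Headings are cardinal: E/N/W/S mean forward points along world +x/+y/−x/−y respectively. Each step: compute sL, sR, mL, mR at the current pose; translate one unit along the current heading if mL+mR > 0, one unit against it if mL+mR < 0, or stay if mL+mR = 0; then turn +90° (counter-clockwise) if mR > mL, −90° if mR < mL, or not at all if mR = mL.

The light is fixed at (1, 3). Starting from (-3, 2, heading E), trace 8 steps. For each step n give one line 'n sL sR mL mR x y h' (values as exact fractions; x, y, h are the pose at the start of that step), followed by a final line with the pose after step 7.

0 18 90/17 9 261/17 -3 2 E
1 9/4 45/2 9/8 -9 -2 2 N
2 90 18/5 45 441/5 -2 1 E
3 45/13 45 45/26 -495/26 -1 1 N
4 90 90/37 45 3285/37 -1 0 E
5 45/8 45/2 45/16 -45/8 0 0 N
6 18 90/53 9 909/53 0 -1 E
7 9 9 9/2 9/2 1 -1 N
final 1 0 N

n=0: pose=(-3,2,E); sL=18, sR=90/17; mL=9, mR=261/17; mL+mR=414/17 → advance +1; mR−mL=108/17 → turn +1·90°
n=1: pose=(-2,2,N); sL=9/4, sR=45/2; mL=9/8, mR=-9; mL+mR=-63/8 → advance -1; mR−mL=-81/8 → turn -1·90°
n=2: pose=(-2,1,E); sL=90, sR=18/5; mL=45, mR=441/5; mL+mR=666/5 → advance +1; mR−mL=216/5 → turn +1·90°
n=3: pose=(-1,1,N); sL=45/13, sR=45; mL=45/26, mR=-495/26; mL+mR=-225/13 → advance -1; mR−mL=-270/13 → turn -1·90°
n=4: pose=(-1,0,E); sL=90, sR=90/37; mL=45, mR=3285/37; mL+mR=4950/37 → advance +1; mR−mL=1620/37 → turn +1·90°
n=5: pose=(0,0,N); sL=45/8, sR=45/2; mL=45/16, mR=-45/8; mL+mR=-45/16 → advance -1; mR−mL=-135/16 → turn -1·90°
n=6: pose=(0,-1,E); sL=18, sR=90/53; mL=9, mR=909/53; mL+mR=1386/53 → advance +1; mR−mL=432/53 → turn +1·90°
n=7: pose=(1,-1,N); sL=9, sR=9; mL=9/2, mR=9/2; mL+mR=9 → advance +1; mR−mL=0 → turn +0·90°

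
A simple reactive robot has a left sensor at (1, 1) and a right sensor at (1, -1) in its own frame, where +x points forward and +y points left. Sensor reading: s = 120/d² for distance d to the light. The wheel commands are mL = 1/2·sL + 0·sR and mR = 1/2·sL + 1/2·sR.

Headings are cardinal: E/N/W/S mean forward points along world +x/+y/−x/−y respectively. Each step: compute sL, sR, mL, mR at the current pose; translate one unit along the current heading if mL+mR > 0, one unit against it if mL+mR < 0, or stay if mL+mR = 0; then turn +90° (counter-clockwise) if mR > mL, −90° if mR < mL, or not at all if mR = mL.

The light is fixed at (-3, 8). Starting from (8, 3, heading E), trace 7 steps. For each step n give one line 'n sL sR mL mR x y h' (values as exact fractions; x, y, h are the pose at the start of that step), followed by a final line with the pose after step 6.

0 3/4 2/3 3/8 17/24 8 3 E
1 120/137 24/37 60/137 3864/5069 9 3 N
2 60/73 12/13 30/73 828/949 9 4 W
3 120/169 24/25 60/169 3528/4225 8 4 S
4 3/4 2/3 3/8 17/24 8 3 E
5 120/137 24/37 60/137 3864/5069 9 3 N
6 60/73 12/13 30/73 828/949 9 4 W
final 8 4 S

n=0: pose=(8,3,E); sL=3/4, sR=2/3; mL=3/8, mR=17/24; mL+mR=13/12 → advance +1; mR−mL=1/3 → turn +1·90°
n=1: pose=(9,3,N); sL=120/137, sR=24/37; mL=60/137, mR=3864/5069; mL+mR=6084/5069 → advance +1; mR−mL=12/37 → turn +1·90°
n=2: pose=(9,4,W); sL=60/73, sR=12/13; mL=30/73, mR=828/949; mL+mR=1218/949 → advance +1; mR−mL=6/13 → turn +1·90°
n=3: pose=(8,4,S); sL=120/169, sR=24/25; mL=60/169, mR=3528/4225; mL+mR=5028/4225 → advance +1; mR−mL=12/25 → turn +1·90°
n=4: pose=(8,3,E); sL=3/4, sR=2/3; mL=3/8, mR=17/24; mL+mR=13/12 → advance +1; mR−mL=1/3 → turn +1·90°
n=5: pose=(9,3,N); sL=120/137, sR=24/37; mL=60/137, mR=3864/5069; mL+mR=6084/5069 → advance +1; mR−mL=12/37 → turn +1·90°
n=6: pose=(9,4,W); sL=60/73, sR=12/13; mL=30/73, mR=828/949; mL+mR=1218/949 → advance +1; mR−mL=6/13 → turn +1·90°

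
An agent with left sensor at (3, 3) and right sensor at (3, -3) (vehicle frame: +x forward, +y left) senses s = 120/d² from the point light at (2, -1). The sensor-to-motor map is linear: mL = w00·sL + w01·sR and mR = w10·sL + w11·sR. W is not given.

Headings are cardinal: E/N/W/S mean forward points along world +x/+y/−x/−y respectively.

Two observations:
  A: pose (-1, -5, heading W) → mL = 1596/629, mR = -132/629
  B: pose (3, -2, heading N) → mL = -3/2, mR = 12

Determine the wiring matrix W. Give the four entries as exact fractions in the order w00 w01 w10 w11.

obs A: pose=(-1,-5,W) → sL=24/17, sR=120/37, mL=1596/629, mR=-132/629
obs B: pose=(3,-2,N) → sL=15, sR=6, mL=-3/2, mR=12
sensor matrix S = [[24/17, 120/37], [15, 6]]; det S = -25272/629
solve [mL_A; mL_B] = S·[w00; w01] and [mR_A; mR_B] = S·[w10; w11]:
  w00 = -1/2, w01 = 1, w10 = 1, w11 = -1/2

-1/2 1 1 -1/2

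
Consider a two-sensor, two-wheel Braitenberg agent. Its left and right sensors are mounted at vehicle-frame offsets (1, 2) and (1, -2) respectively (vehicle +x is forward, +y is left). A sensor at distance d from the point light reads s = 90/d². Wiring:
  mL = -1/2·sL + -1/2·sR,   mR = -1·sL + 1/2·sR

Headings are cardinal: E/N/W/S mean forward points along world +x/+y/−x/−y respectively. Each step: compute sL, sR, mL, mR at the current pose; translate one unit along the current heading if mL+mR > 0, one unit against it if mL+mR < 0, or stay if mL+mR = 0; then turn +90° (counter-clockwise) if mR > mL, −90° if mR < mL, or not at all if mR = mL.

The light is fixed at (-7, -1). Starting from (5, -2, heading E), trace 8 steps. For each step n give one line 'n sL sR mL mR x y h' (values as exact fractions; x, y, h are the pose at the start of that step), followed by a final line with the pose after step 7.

n=0: pose=(5,-2,E); sL=9/17, sR=45/89; mL=-783/1513, mR=-837/3026; mL+mR=-27/34 → advance -1; mR−mL=729/3026 → turn +1·90°
n=1: pose=(4,-2,N); sL=10/9, sR=90/169; mL=-1250/1521, mR=-1285/1521; mL+mR=-5/3 → advance -1; mR−mL=-35/1521 → turn -1·90°
n=2: pose=(4,-3,E); sL=5/8, sR=9/16; mL=-19/32, mR=-11/32; mL+mR=-15/16 → advance -1; mR−mL=1/4 → turn +1·90°
n=3: pose=(3,-3,N); sL=18/13, sR=18/29; mL=-378/377, mR=-405/377; mL+mR=-27/13 → advance -1; mR−mL=-27/377 → turn -1·90°
n=4: pose=(3,-4,E); sL=45/61, sR=45/73; mL=-3015/4453, mR=-3825/8906; mL+mR=-135/122 → advance -1; mR−mL=2205/8906 → turn +1·90°
n=5: pose=(2,-4,N); sL=90/53, sR=18/25; mL=-1602/1325, mR=-1773/1325; mL+mR=-135/53 → advance -1; mR−mL=-171/1325 → turn -1·90°
n=6: pose=(2,-5,E); sL=45/52, sR=45/68; mL=-675/884, mR=-945/1768; mL+mR=-135/104 → advance -1; mR−mL=405/1768 → turn +1·90°
n=7: pose=(1,-5,N); sL=2, sR=90/109; mL=-154/109, mR=-173/109; mL+mR=-3 → advance -1; mR−mL=-19/109 → turn -1·90°

0 9/17 45/89 -783/1513 -837/3026 5 -2 E
1 10/9 90/169 -1250/1521 -1285/1521 4 -2 N
2 5/8 9/16 -19/32 -11/32 4 -3 E
3 18/13 18/29 -378/377 -405/377 3 -3 N
4 45/61 45/73 -3015/4453 -3825/8906 3 -4 E
5 90/53 18/25 -1602/1325 -1773/1325 2 -4 N
6 45/52 45/68 -675/884 -945/1768 2 -5 E
7 2 90/109 -154/109 -173/109 1 -5 N
final 1 -6 E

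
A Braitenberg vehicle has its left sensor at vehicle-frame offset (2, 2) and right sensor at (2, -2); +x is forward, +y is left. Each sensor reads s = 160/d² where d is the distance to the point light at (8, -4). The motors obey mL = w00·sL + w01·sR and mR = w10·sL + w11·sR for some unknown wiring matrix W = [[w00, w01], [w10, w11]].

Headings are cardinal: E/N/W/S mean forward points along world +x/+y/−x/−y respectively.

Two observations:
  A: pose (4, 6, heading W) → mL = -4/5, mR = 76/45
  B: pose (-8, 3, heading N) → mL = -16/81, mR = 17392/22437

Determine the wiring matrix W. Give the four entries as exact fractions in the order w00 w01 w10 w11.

obs A: pose=(4,6,W) → sL=8/5, sR=8/9, mL=-4/5, mR=76/45
obs B: pose=(-8,3,N) → sL=32/81, sR=160/277, mL=-16/81, mR=17392/22437
sensor matrix S = [[8/5, 8/9], [32/81, 160/277]]; det S = 115712/201933
solve [mL_A; mL_B] = S·[w00; w01] and [mR_A; mR_B] = S·[w10; w11]:
  w00 = -1/2, w01 = 0, w10 = 1/2, w11 = 1

-1/2 0 1/2 1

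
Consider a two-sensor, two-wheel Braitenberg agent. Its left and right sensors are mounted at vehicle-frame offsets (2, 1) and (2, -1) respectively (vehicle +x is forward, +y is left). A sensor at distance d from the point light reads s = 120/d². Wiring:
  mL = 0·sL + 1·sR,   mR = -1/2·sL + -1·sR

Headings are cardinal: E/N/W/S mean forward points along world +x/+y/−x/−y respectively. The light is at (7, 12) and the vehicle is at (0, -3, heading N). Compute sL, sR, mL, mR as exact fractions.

120/233 24/41 24/41 -8052/9553

left sensor world pos  = (-1, -1); dL² = 233
right sensor world pos = (1, -1); dR² = 205
sL = 120/233 = 120/233
sR = 120/205 = 24/41
mL = 0·sL + 1·sR = 24/41
mR = -1/2·sL + -1·sR = -8052/9553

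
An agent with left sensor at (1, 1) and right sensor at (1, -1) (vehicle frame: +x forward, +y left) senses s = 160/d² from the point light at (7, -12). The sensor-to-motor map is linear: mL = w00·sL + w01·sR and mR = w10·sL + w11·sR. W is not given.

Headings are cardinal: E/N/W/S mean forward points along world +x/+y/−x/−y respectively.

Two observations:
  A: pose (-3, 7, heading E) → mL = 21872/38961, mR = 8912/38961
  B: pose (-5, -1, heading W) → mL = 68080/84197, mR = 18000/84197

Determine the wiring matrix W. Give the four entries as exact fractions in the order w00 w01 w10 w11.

1/2 1 -1/2 1

obs A: pose=(-3,7,E) → sL=160/481, sR=32/81, mL=21872/38961, mR=8912/38961
obs B: pose=(-5,-1,W) → sL=160/269, sR=160/313, mL=68080/84197, mR=18000/84197
sensor matrix S = [[160/481, 32/81], [160/269, 160/313]]; det S = -213032960/3280399317
solve [mL_A; mL_B] = S·[w00; w01] and [mR_A; mR_B] = S·[w10; w11]:
  w00 = 1/2, w01 = 1, w10 = -1/2, w11 = 1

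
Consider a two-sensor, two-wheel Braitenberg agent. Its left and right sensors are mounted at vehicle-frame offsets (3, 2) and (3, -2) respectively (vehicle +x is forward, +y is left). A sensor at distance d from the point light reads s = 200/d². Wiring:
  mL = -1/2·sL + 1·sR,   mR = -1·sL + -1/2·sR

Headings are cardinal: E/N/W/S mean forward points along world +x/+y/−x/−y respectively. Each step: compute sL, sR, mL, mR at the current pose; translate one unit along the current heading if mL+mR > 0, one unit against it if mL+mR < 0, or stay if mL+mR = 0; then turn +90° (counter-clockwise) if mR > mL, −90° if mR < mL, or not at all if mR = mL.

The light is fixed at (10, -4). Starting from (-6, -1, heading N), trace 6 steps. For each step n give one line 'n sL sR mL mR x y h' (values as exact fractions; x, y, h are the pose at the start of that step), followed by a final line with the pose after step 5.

n=0: pose=(-6,-1,N); sL=5/9, sR=25/29; mL=305/522, mR=-515/522; mL+mR=-35/87 → advance -1; mR−mL=-410/261 → turn -1·90°
n=1: pose=(-6,-2,E); sL=40/37, sR=200/169; mL=4020/6253, mR=-10460/6253; mL+mR=-6440/6253 → advance -1; mR−mL=-14480/6253 → turn -1·90°
n=2: pose=(-7,-2,S); sL=100/113, sR=100/181; mL=2250/20453, mR=-23750/20453; mL+mR=-21500/20453 → advance -1; mR−mL=-26000/20453 → turn -1·90°
n=3: pose=(-7,-1,W); sL=200/401, sR=8/17; mL=1508/6817, mR=-5004/6817; mL+mR=-3496/6817 → advance -1; mR−mL=-6512/6817 → turn -1·90°
n=4: pose=(-6,-1,N); sL=5/9, sR=25/29; mL=305/522, mR=-515/522; mL+mR=-35/87 → advance -1; mR−mL=-410/261 → turn -1·90°
n=5: pose=(-6,-2,E); sL=40/37, sR=200/169; mL=4020/6253, mR=-10460/6253; mL+mR=-6440/6253 → advance -1; mR−mL=-14480/6253 → turn -1·90°

0 5/9 25/29 305/522 -515/522 -6 -1 N
1 40/37 200/169 4020/6253 -10460/6253 -6 -2 E
2 100/113 100/181 2250/20453 -23750/20453 -7 -2 S
3 200/401 8/17 1508/6817 -5004/6817 -7 -1 W
4 5/9 25/29 305/522 -515/522 -6 -1 N
5 40/37 200/169 4020/6253 -10460/6253 -6 -2 E
final -7 -2 S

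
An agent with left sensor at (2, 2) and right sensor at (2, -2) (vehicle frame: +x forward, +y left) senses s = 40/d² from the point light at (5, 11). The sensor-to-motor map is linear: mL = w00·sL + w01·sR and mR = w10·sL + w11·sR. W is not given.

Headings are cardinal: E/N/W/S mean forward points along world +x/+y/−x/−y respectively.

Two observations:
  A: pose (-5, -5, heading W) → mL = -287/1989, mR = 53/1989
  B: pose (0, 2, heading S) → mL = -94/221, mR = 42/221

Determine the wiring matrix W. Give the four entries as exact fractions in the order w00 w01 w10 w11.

obs A: pose=(-5,-5,W) → sL=10/117, sR=2/17, mL=-287/1989, mR=53/1989
obs B: pose=(0,2,S) → sL=4/13, sR=4/17, mL=-94/221, mR=42/221
sensor matrix S = [[10/117, 2/17], [4/13, 4/17]]; det S = -32/1989
solve [mL_A; mL_B] = S·[w00; w01] and [mR_A; mR_B] = S·[w10; w11]:
  w00 = -1, w01 = -1/2, w10 = 1, w11 = -1/2

-1 -1/2 1 -1/2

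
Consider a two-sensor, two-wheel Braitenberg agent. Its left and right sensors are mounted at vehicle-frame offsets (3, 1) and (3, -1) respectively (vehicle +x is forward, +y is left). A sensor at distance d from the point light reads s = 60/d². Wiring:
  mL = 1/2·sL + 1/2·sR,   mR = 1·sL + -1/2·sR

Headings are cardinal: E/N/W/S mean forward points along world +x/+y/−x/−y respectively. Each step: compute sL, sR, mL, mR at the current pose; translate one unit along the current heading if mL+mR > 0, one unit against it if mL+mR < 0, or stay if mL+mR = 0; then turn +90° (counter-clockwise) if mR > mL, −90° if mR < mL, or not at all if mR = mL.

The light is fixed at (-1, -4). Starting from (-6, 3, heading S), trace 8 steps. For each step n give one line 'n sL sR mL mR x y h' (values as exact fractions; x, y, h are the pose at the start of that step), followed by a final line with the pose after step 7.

0 15/8 15/13 315/208 135/104 -6 3 S
1 60/89 60/113 6060/10057 4110/10057 -6 2 W
2 6/13 30/53 354/689 123/689 -7 2 N
3 60/73 4/3 236/219 34/219 -7 3 E
4 15/8 15/13 315/208 135/104 -6 3 S
5 60/89 60/113 6060/10057 4110/10057 -6 2 W
6 6/13 30/53 354/689 123/689 -7 2 N
7 60/73 4/3 236/219 34/219 -7 3 E
final -6 3 S

n=0: pose=(-6,3,S); sL=15/8, sR=15/13; mL=315/208, mR=135/104; mL+mR=45/16 → advance +1; mR−mL=-45/208 → turn -1·90°
n=1: pose=(-6,2,W); sL=60/89, sR=60/113; mL=6060/10057, mR=4110/10057; mL+mR=90/89 → advance +1; mR−mL=-1950/10057 → turn -1·90°
n=2: pose=(-7,2,N); sL=6/13, sR=30/53; mL=354/689, mR=123/689; mL+mR=9/13 → advance +1; mR−mL=-231/689 → turn -1·90°
n=3: pose=(-7,3,E); sL=60/73, sR=4/3; mL=236/219, mR=34/219; mL+mR=90/73 → advance +1; mR−mL=-202/219 → turn -1·90°
n=4: pose=(-6,3,S); sL=15/8, sR=15/13; mL=315/208, mR=135/104; mL+mR=45/16 → advance +1; mR−mL=-45/208 → turn -1·90°
n=5: pose=(-6,2,W); sL=60/89, sR=60/113; mL=6060/10057, mR=4110/10057; mL+mR=90/89 → advance +1; mR−mL=-1950/10057 → turn -1·90°
n=6: pose=(-7,2,N); sL=6/13, sR=30/53; mL=354/689, mR=123/689; mL+mR=9/13 → advance +1; mR−mL=-231/689 → turn -1·90°
n=7: pose=(-7,3,E); sL=60/73, sR=4/3; mL=236/219, mR=34/219; mL+mR=90/73 → advance +1; mR−mL=-202/219 → turn -1·90°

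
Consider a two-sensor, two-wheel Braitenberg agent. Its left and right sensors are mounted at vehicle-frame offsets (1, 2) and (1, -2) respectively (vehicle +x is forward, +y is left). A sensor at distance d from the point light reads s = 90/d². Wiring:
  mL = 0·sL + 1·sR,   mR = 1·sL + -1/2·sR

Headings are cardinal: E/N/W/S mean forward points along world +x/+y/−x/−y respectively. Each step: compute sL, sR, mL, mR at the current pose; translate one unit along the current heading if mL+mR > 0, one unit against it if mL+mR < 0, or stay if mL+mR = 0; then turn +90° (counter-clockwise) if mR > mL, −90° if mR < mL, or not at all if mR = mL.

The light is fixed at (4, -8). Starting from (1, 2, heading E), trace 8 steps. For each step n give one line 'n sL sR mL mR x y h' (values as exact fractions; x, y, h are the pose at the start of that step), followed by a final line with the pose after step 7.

n=0: pose=(1,2,E); sL=45/74, sR=45/34; mL=45/34, mR=-135/2516; mL+mR=3195/2516 → advance +1; mR−mL=-3465/2516 → turn -1·90°
n=1: pose=(2,2,S); sL=10/9, sR=90/97; mL=90/97, mR=565/873; mL+mR=1375/873 → advance +1; mR−mL=-245/873 → turn -1·90°
n=2: pose=(2,1,W); sL=45/29, sR=9/13; mL=9/13, mR=909/754; mL+mR=1431/754 → advance +1; mR−mL=387/754 → turn +1·90°
n=3: pose=(1,1,S); sL=18/13, sR=90/89; mL=90/89, mR=1017/1157; mL+mR=2187/1157 → advance +1; mR−mL=-153/1157 → turn -1·90°
n=4: pose=(1,0,W); sL=45/26, sR=45/58; mL=45/58, mR=2025/1508; mL+mR=3195/1508 → advance +1; mR−mL=855/1508 → turn +1·90°
n=5: pose=(0,0,S); sL=90/53, sR=18/17; mL=18/17, mR=1053/901; mL+mR=2007/901 → advance +1; mR−mL=99/901 → turn +1·90°
n=6: pose=(0,-1,E); sL=1, sR=45/17; mL=45/17, mR=-11/34; mL+mR=79/34 → advance +1; mR−mL=-101/34 → turn -1·90°
n=7: pose=(1,-1,S); sL=90/37, sR=90/61; mL=90/61, mR=3825/2257; mL+mR=7155/2257 → advance +1; mR−mL=495/2257 → turn +1·90°

0 45/74 45/34 45/34 -135/2516 1 2 E
1 10/9 90/97 90/97 565/873 2 2 S
2 45/29 9/13 9/13 909/754 2 1 W
3 18/13 90/89 90/89 1017/1157 1 1 S
4 45/26 45/58 45/58 2025/1508 1 0 W
5 90/53 18/17 18/17 1053/901 0 0 S
6 1 45/17 45/17 -11/34 0 -1 E
7 90/37 90/61 90/61 3825/2257 1 -1 S
final 1 -2 E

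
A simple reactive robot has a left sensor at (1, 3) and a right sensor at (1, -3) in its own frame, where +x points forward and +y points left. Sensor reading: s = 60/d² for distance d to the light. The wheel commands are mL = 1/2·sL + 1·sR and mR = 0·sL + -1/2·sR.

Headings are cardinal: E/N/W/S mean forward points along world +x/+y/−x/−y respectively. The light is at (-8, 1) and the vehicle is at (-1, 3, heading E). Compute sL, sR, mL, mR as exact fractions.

60/89 12/13 1458/1157 -6/13

left sensor world pos  = (0, 6); dL² = 89
right sensor world pos = (0, 0); dR² = 65
sL = 60/89 = 60/89
sR = 60/65 = 12/13
mL = 1/2·sL + 1·sR = 1458/1157
mR = 0·sL + -1/2·sR = -6/13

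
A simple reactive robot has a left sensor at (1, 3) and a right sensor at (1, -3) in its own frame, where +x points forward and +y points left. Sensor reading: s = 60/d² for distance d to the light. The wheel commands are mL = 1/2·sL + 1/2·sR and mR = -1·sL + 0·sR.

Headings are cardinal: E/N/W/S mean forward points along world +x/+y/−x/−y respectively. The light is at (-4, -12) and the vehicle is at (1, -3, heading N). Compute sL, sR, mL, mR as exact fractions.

left sensor world pos  = (-2, -2); dL² = 104
right sensor world pos = (4, -2); dR² = 164
sL = 60/104 = 15/26
sR = 60/164 = 15/41
mL = 1/2·sL + 1/2·sR = 1005/2132
mR = -1·sL + 0·sR = -15/26

15/26 15/41 1005/2132 -15/26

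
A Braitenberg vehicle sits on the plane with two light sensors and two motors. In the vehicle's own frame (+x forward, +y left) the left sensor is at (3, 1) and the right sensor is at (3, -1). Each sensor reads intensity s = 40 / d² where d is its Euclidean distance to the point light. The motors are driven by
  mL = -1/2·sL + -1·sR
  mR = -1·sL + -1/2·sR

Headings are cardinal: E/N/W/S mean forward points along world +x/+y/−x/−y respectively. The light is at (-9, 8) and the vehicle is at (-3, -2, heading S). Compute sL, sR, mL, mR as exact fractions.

left sensor world pos  = (-2, -5); dL² = 218
right sensor world pos = (-4, -5); dR² = 194
sL = 40/218 = 20/109
sR = 40/194 = 20/97
mL = -1/2·sL + -1·sR = -3150/10573
mR = -1·sL + -1/2·sR = -3030/10573

20/109 20/97 -3150/10573 -3030/10573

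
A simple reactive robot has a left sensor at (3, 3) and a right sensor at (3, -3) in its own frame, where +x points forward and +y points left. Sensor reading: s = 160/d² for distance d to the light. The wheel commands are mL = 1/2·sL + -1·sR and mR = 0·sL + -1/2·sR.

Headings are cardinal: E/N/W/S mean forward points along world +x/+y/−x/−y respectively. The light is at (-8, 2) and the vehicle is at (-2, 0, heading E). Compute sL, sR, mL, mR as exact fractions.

left sensor world pos  = (1, 3); dL² = 82
right sensor world pos = (1, -3); dR² = 106
sL = 160/82 = 80/41
sR = 160/106 = 80/53
mL = 1/2·sL + -1·sR = -1160/2173
mR = 0·sL + -1/2·sR = -40/53

80/41 80/53 -1160/2173 -40/53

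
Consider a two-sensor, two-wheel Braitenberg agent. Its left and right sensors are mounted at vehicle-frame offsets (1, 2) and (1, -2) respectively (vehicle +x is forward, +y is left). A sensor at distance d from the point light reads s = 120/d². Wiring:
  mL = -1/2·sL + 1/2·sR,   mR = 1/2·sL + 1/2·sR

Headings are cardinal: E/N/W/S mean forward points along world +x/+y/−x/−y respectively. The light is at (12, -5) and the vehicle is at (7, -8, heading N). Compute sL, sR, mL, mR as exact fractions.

120/53 120/13 2400/689 3960/689

left sensor world pos  = (5, -7); dL² = 53
right sensor world pos = (9, -7); dR² = 13
sL = 120/53 = 120/53
sR = 120/13 = 120/13
mL = -1/2·sL + 1/2·sR = 2400/689
mR = 1/2·sL + 1/2·sR = 3960/689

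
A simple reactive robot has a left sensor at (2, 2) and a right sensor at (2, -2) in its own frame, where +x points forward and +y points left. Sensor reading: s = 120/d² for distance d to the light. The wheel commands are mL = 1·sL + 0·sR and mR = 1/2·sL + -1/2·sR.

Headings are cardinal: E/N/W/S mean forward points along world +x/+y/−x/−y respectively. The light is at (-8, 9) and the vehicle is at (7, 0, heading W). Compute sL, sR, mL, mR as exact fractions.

left sensor world pos  = (5, -2); dL² = 290
right sensor world pos = (5, 2); dR² = 218
sL = 120/290 = 12/29
sR = 120/218 = 60/109
mL = 1·sL + 0·sR = 12/29
mR = 1/2·sL + -1/2·sR = -216/3161

12/29 60/109 12/29 -216/3161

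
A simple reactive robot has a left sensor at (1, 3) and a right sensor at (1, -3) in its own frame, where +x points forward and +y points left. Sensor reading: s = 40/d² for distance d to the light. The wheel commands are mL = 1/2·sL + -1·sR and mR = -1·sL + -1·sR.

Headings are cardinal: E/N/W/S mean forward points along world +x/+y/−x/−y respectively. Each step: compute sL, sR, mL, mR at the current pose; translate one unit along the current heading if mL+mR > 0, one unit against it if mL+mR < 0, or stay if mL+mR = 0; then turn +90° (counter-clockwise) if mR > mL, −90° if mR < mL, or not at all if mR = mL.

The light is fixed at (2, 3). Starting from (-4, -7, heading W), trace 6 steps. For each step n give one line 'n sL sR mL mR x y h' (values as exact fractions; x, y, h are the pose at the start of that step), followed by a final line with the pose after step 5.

n=0: pose=(-4,-7,W); sL=20/109, sR=20/49; mL=-1690/5341, mR=-3160/5341; mL+mR=-4850/5341 → advance -1; mR−mL=-30/109 → turn -1·90°
n=1: pose=(-3,-7,N); sL=8/29, sR=8/17; mL=-164/493, mR=-368/493; mL+mR=-532/493 → advance -1; mR−mL=-12/29 → turn -1·90°
n=2: pose=(-3,-8,E); sL=1/2, sR=10/53; mL=13/212, mR=-73/106; mL+mR=-133/212 → advance -1; mR−mL=-3/4 → turn -1·90°
n=3: pose=(-4,-8,S); sL=40/153, sR=8/45; mL=-4/85, mR=-112/255; mL+mR=-124/255 → advance -1; mR−mL=-20/51 → turn -1·90°
n=4: pose=(-4,-7,W); sL=20/109, sR=20/49; mL=-1690/5341, mR=-3160/5341; mL+mR=-4850/5341 → advance -1; mR−mL=-30/109 → turn -1·90°
n=5: pose=(-3,-7,N); sL=8/29, sR=8/17; mL=-164/493, mR=-368/493; mL+mR=-532/493 → advance -1; mR−mL=-12/29 → turn -1·90°

0 20/109 20/49 -1690/5341 -3160/5341 -4 -7 W
1 8/29 8/17 -164/493 -368/493 -3 -7 N
2 1/2 10/53 13/212 -73/106 -3 -8 E
3 40/153 8/45 -4/85 -112/255 -4 -8 S
4 20/109 20/49 -1690/5341 -3160/5341 -4 -7 W
5 8/29 8/17 -164/493 -368/493 -3 -7 N
final -3 -8 E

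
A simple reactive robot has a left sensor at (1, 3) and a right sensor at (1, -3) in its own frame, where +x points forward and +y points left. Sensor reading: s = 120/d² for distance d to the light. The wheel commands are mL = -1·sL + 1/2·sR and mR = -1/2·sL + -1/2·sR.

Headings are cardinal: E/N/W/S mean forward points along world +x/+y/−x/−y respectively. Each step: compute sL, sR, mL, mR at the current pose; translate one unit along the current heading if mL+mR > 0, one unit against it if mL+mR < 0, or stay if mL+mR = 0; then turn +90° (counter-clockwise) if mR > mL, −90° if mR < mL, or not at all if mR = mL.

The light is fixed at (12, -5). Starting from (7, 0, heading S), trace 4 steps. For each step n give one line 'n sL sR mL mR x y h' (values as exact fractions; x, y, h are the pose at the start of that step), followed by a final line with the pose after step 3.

0 6 3/2 -21/4 -15/4 7 0 S
1 120/97 24/5 564/485 -1464/485 7 1 E
2 60/17 60/53 -2670/901 -2100/901 6 1 S
3 24/25 120/41 516/1025 -1992/1025 6 2 E
final 5 2 S

n=0: pose=(7,0,S); sL=6, sR=3/2; mL=-21/4, mR=-15/4; mL+mR=-9 → advance -1; mR−mL=3/2 → turn +1·90°
n=1: pose=(7,1,E); sL=120/97, sR=24/5; mL=564/485, mR=-1464/485; mL+mR=-180/97 → advance -1; mR−mL=-2028/485 → turn -1·90°
n=2: pose=(6,1,S); sL=60/17, sR=60/53; mL=-2670/901, mR=-2100/901; mL+mR=-90/17 → advance -1; mR−mL=570/901 → turn +1·90°
n=3: pose=(6,2,E); sL=24/25, sR=120/41; mL=516/1025, mR=-1992/1025; mL+mR=-36/25 → advance -1; mR−mL=-2508/1025 → turn -1·90°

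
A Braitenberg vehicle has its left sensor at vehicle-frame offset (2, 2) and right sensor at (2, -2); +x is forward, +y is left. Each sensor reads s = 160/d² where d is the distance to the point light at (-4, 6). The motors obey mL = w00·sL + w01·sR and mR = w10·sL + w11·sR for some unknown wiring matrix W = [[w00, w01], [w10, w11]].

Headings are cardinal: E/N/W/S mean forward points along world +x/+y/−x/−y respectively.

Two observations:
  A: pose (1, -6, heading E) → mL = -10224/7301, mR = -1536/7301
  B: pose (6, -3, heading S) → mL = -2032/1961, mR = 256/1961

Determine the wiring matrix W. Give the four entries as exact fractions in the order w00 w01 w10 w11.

-1 -1/2 -1/2 1/2

obs A: pose=(1,-6,E) → sL=160/149, sR=32/49, mL=-10224/7301, mR=-1536/7301
obs B: pose=(6,-3,S) → sL=32/53, sR=32/37, mL=-2032/1961, mR=256/1961
sensor matrix S = [[160/149, 32/49], [32/53, 32/37]]; det S = 7651328/14317261
solve [mL_A; mL_B] = S·[w00; w01] and [mR_A; mR_B] = S·[w10; w11]:
  w00 = -1, w01 = -1/2, w10 = -1/2, w11 = 1/2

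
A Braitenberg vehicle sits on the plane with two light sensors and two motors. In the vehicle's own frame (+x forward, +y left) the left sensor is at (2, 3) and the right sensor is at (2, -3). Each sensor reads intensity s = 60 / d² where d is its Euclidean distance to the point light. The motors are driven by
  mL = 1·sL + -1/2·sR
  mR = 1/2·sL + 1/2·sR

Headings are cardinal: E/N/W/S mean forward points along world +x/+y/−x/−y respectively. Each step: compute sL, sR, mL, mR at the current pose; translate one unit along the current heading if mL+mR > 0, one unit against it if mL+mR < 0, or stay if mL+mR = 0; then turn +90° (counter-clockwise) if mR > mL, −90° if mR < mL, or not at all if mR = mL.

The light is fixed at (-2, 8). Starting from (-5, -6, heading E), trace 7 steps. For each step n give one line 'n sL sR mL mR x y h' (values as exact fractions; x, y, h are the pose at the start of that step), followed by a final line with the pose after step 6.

0 30/61 6/29 687/1769 618/1769 -5 -6 E
1 60/257 60/281 9150/72217 16140/72217 -4 -6 S
2 5/12 5/27 35/108 65/216 -4 -7 E
3 60/293 12/61 1902/17873 3588/17873 -3 -7 S
4 6/17 30/181 831/3077 798/3077 -3 -8 E
5 20/111 20/111 10/111 20/111 -2 -8 S
6 3/10 15/101 114/505 453/2020 -2 -9 E
final -1 -9 S

n=0: pose=(-5,-6,E); sL=30/61, sR=6/29; mL=687/1769, mR=618/1769; mL+mR=45/61 → advance +1; mR−mL=-69/1769 → turn -1·90°
n=1: pose=(-4,-6,S); sL=60/257, sR=60/281; mL=9150/72217, mR=16140/72217; mL+mR=90/257 → advance +1; mR−mL=6990/72217 → turn +1·90°
n=2: pose=(-4,-7,E); sL=5/12, sR=5/27; mL=35/108, mR=65/216; mL+mR=5/8 → advance +1; mR−mL=-5/216 → turn -1·90°
n=3: pose=(-3,-7,S); sL=60/293, sR=12/61; mL=1902/17873, mR=3588/17873; mL+mR=90/293 → advance +1; mR−mL=1686/17873 → turn +1·90°
n=4: pose=(-3,-8,E); sL=6/17, sR=30/181; mL=831/3077, mR=798/3077; mL+mR=9/17 → advance +1; mR−mL=-33/3077 → turn -1·90°
n=5: pose=(-2,-8,S); sL=20/111, sR=20/111; mL=10/111, mR=20/111; mL+mR=10/37 → advance +1; mR−mL=10/111 → turn +1·90°
n=6: pose=(-2,-9,E); sL=3/10, sR=15/101; mL=114/505, mR=453/2020; mL+mR=9/20 → advance +1; mR−mL=-3/2020 → turn -1·90°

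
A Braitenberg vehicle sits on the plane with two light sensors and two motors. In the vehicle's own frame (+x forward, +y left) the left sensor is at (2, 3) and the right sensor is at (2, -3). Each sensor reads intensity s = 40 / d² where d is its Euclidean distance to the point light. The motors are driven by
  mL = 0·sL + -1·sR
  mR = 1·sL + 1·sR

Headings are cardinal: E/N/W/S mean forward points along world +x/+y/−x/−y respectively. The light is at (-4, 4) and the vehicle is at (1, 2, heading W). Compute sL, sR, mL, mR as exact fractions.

20/17 4 -4 88/17

left sensor world pos  = (-1, -1); dL² = 34
right sensor world pos = (-1, 5); dR² = 10
sL = 40/34 = 20/17
sR = 40/10 = 4
mL = 0·sL + -1·sR = -4
mR = 1·sL + 1·sR = 88/17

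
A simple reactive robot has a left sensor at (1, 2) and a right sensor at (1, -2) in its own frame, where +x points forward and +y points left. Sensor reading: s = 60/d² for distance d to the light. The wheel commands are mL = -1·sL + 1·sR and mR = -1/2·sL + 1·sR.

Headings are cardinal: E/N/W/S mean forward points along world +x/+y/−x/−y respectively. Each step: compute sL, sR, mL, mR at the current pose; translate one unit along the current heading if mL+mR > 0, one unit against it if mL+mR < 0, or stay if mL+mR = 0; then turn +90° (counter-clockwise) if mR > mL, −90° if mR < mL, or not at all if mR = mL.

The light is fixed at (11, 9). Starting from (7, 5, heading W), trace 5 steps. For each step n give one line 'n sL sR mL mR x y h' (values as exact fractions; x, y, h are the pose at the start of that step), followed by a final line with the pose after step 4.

n=0: pose=(7,5,W); sL=60/61, sR=60/29; mL=1920/1769, mR=2790/1769; mL+mR=4710/1769 → advance +1; mR−mL=30/61 → turn +1·90°
n=1: pose=(6,5,S); sL=30/17, sR=30/37; mL=-600/629, mR=-45/629; mL+mR=-645/629 → advance -1; mR−mL=15/17 → turn +1·90°
n=2: pose=(6,6,E); sL=60/17, sR=60/41; mL=-1440/697, mR=-210/697; mL+mR=-1650/697 → advance -1; mR−mL=30/17 → turn +1·90°
n=3: pose=(5,6,N); sL=15/17, sR=3; mL=36/17, mR=87/34; mL+mR=159/34 → advance +1; mR−mL=15/34 → turn +1·90°
n=4: pose=(5,7,W); sL=12/13, sR=60/49; mL=192/637, mR=486/637; mL+mR=678/637 → advance +1; mR−mL=6/13 → turn +1·90°

0 60/61 60/29 1920/1769 2790/1769 7 5 W
1 30/17 30/37 -600/629 -45/629 6 5 S
2 60/17 60/41 -1440/697 -210/697 6 6 E
3 15/17 3 36/17 87/34 5 6 N
4 12/13 60/49 192/637 486/637 5 7 W
final 4 7 S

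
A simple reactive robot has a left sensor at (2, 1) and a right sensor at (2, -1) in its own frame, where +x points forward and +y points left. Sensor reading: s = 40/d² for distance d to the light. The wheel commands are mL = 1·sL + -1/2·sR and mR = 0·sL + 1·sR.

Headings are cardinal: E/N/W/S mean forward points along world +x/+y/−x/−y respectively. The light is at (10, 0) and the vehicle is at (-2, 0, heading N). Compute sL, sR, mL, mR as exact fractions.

left sensor world pos  = (-3, 2); dL² = 173
right sensor world pos = (-1, 2); dR² = 125
sL = 40/173 = 40/173
sR = 40/125 = 8/25
mL = 1·sL + -1/2·sR = 308/4325
mR = 0·sL + 1·sR = 8/25

40/173 8/25 308/4325 8/25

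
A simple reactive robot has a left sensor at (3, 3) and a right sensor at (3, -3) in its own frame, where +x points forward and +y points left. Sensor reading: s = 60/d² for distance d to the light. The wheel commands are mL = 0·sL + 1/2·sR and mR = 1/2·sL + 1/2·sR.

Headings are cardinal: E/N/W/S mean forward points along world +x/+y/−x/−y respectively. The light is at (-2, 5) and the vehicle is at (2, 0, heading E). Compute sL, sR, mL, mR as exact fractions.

left sensor world pos  = (5, 3); dL² = 53
right sensor world pos = (5, -3); dR² = 113
sL = 60/53 = 60/53
sR = 60/113 = 60/113
mL = 0·sL + 1/2·sR = 30/113
mR = 1/2·sL + 1/2·sR = 4980/5989

60/53 60/113 30/113 4980/5989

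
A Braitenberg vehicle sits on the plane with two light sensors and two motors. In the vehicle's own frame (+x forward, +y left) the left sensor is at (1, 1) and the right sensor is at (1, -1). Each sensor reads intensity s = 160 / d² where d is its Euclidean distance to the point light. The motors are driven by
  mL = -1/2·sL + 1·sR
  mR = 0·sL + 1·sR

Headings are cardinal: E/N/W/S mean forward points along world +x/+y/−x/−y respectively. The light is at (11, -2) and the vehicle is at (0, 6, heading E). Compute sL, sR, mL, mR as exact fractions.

left sensor world pos  = (1, 7); dL² = 181
right sensor world pos = (1, 5); dR² = 149
sL = 160/181 = 160/181
sR = 160/149 = 160/149
mL = -1/2·sL + 1·sR = 17040/26969
mR = 0·sL + 1·sR = 160/149

160/181 160/149 17040/26969 160/149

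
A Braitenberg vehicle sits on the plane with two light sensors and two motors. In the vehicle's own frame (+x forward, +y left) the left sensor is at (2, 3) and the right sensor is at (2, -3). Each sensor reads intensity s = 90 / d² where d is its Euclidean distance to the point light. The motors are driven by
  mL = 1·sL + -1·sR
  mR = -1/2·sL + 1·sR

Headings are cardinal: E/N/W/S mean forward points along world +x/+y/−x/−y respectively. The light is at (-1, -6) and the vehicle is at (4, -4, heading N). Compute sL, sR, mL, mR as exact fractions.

left sensor world pos  = (1, -2); dL² = 20
right sensor world pos = (7, -2); dR² = 80
sL = 90/20 = 9/2
sR = 90/80 = 9/8
mL = 1·sL + -1·sR = 27/8
mR = -1/2·sL + 1·sR = -9/8

9/2 9/8 27/8 -9/8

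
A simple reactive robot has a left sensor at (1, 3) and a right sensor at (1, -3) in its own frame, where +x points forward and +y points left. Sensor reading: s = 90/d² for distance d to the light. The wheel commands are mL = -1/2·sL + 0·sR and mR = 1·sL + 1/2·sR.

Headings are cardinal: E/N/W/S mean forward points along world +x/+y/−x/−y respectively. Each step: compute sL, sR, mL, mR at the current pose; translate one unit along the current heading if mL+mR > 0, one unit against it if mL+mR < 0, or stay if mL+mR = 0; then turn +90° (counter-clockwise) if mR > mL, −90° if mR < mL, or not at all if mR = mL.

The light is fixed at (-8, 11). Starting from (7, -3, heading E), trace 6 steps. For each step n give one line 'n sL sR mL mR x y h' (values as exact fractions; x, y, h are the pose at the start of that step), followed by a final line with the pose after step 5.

n=0: pose=(7,-3,E); sL=90/377, sR=18/109; mL=-45/377, mR=13203/41093; mL+mR=8298/41093 → advance +1; mR−mL=18108/41093 → turn +1·90°
n=1: pose=(8,-3,N); sL=45/169, sR=9/53; mL=-45/338, mR=6291/17914; mL+mR=1953/8957 → advance +1; mR−mL=4338/8957 → turn +1·90°
n=2: pose=(8,-2,W); sL=90/481, sR=18/65; mL=-45/481, mR=783/2405; mL+mR=558/2405 → advance +1; mR−mL=1008/2405 → turn +1·90°
n=3: pose=(7,-2,S); sL=9/52, sR=9/34; mL=-9/104, mR=135/442; mL+mR=387/1768 → advance +1; mR−mL=693/1768 → turn +1·90°
n=4: pose=(7,-3,E); sL=90/377, sR=18/109; mL=-45/377, mR=13203/41093; mL+mR=8298/41093 → advance +1; mR−mL=18108/41093 → turn +1·90°
n=5: pose=(8,-3,N); sL=45/169, sR=9/53; mL=-45/338, mR=6291/17914; mL+mR=1953/8957 → advance +1; mR−mL=4338/8957 → turn +1·90°

0 90/377 18/109 -45/377 13203/41093 7 -3 E
1 45/169 9/53 -45/338 6291/17914 8 -3 N
2 90/481 18/65 -45/481 783/2405 8 -2 W
3 9/52 9/34 -9/104 135/442 7 -2 S
4 90/377 18/109 -45/377 13203/41093 7 -3 E
5 45/169 9/53 -45/338 6291/17914 8 -3 N
final 8 -2 W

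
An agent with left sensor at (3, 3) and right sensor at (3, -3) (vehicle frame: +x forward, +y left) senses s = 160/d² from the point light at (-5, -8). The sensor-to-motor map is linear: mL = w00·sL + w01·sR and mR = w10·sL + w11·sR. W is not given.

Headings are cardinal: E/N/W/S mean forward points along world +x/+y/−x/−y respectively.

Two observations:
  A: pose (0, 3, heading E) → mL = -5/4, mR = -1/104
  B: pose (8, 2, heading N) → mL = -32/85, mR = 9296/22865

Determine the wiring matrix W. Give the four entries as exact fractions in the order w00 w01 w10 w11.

obs A: pose=(0,3,E) → sL=8/13, sR=5/4, mL=-5/4, mR=-1/104
obs B: pose=(8,2,N) → sL=160/269, sR=32/85, mL=-32/85, mR=9296/22865
sensor matrix S = [[8/13, 5/4], [160/269, 32/85]]; det S = -152136/297245
solve [mL_A; mL_B] = S·[w00; w01] and [mR_A; mR_B] = S·[w10; w11]:
  w00 = 0, w01 = -1, w10 = 1, w11 = -1/2

0 -1 1 -1/2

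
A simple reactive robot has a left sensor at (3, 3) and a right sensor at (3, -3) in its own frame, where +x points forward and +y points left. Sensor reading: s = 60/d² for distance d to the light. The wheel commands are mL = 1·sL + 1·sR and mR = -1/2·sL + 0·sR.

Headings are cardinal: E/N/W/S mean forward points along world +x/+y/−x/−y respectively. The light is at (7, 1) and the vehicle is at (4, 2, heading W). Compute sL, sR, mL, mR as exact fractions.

left sensor world pos  = (1, -1); dL² = 40
right sensor world pos = (1, 5); dR² = 52
sL = 60/40 = 3/2
sR = 60/52 = 15/13
mL = 1·sL + 1·sR = 69/26
mR = -1/2·sL + 0·sR = -3/4

3/2 15/13 69/26 -3/4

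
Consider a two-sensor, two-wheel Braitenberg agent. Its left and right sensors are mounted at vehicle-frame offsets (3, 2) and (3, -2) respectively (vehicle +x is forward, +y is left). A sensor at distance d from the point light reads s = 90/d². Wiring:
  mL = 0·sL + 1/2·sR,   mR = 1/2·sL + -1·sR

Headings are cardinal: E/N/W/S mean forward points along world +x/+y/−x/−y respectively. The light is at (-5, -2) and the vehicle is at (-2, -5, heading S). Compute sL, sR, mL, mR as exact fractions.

90/61 90/37 45/37 -3825/2257

left sensor world pos  = (0, -8); dL² = 61
right sensor world pos = (-4, -8); dR² = 37
sL = 90/61 = 90/61
sR = 90/37 = 90/37
mL = 0·sL + 1/2·sR = 45/37
mR = 1/2·sL + -1·sR = -3825/2257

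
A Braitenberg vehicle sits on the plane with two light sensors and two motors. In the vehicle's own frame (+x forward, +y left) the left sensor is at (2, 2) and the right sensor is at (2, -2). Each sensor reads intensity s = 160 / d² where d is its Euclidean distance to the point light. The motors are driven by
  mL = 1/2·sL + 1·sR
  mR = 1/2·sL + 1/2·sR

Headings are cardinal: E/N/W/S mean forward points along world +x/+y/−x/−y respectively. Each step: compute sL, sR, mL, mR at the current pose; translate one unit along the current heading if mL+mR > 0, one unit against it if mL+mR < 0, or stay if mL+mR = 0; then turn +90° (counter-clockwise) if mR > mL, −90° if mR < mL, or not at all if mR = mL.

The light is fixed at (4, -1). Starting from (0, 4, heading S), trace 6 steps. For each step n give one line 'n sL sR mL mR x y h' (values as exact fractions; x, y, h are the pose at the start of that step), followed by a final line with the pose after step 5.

0 160/13 32/9 1136/117 928/117 0 4 S
1 4 20/9 38/9 28/9 0 3 W
2 32/17 32/9 688/153 416/153 -1 3 N
3 80/29 80/9 2680/261 1520/261 -1 4 E
4 160/13 32/9 1136/117 928/117 0 4 S
5 4 20/9 38/9 28/9 0 3 W
final -1 3 N

n=0: pose=(0,4,S); sL=160/13, sR=32/9; mL=1136/117, mR=928/117; mL+mR=688/39 → advance +1; mR−mL=-16/9 → turn -1·90°
n=1: pose=(0,3,W); sL=4, sR=20/9; mL=38/9, mR=28/9; mL+mR=22/3 → advance +1; mR−mL=-10/9 → turn -1·90°
n=2: pose=(-1,3,N); sL=32/17, sR=32/9; mL=688/153, mR=416/153; mL+mR=368/51 → advance +1; mR−mL=-16/9 → turn -1·90°
n=3: pose=(-1,4,E); sL=80/29, sR=80/9; mL=2680/261, mR=1520/261; mL+mR=1400/87 → advance +1; mR−mL=-40/9 → turn -1·90°
n=4: pose=(0,4,S); sL=160/13, sR=32/9; mL=1136/117, mR=928/117; mL+mR=688/39 → advance +1; mR−mL=-16/9 → turn -1·90°
n=5: pose=(0,3,W); sL=4, sR=20/9; mL=38/9, mR=28/9; mL+mR=22/3 → advance +1; mR−mL=-10/9 → turn -1·90°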